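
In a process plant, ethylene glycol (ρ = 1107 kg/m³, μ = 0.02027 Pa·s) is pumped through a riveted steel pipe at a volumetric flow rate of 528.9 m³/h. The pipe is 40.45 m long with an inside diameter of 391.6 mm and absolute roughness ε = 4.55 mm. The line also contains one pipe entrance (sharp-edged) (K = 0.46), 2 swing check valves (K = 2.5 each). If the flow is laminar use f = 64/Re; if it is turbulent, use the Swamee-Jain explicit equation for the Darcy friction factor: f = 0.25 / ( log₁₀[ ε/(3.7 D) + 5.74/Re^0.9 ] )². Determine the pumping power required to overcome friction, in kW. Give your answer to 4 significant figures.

Q = 528.9 m³/h = 528.9/3600 = 0.1469 m³/s.
Cross-sectional area A = πD²/4 = π(0.3916)²/4 = 0.1204 m²; mean velocity V = Q/A = 0.1469/0.1204 = 1.22 m/s.
Reynolds number Re = ρVD/μ = 1107 · 1.22 · 0.3916 / 0.0203 = 2.609e+04.
Re > 4000 → turbulent. Relative roughness ε/D = 0.00455/0.3916 = 0.0116. Swamee-Jain: f = 0.25/(log₁₀[0.0116/3.7 + 5.74/2.609e+04^0.9])² = 0.25/(log₁₀[0.00314 + 0.000608])² = 0.25/(-2.426)² = 0.04247.
Total minor-loss coefficient ΣK = 1·0.46 + 2·2.5 = 5.46.
ΔP = [f·L/D + ΣK]·(ρV²/2) = [0.04247·40.45/0.3916 + 5.46]·(1107·1.22²/2) = [4.387 + 5.46]·823.6 = 8110 Pa.
Pumping power P = QΔP = 0.1469·8110 = 1191.5 W = 1.191 kW.

P ≈ 1.191 kW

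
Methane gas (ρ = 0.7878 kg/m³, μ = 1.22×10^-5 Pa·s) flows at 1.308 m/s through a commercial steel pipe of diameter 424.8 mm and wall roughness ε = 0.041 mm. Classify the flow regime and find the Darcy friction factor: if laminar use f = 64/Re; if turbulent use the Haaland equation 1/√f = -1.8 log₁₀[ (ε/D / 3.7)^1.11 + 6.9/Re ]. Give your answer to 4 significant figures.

Re = ρVD/μ = 0.7878·1.308·0.4248/1.22e-05 = 3.588e+04.
Re > 4000 → turbulent. ε/D = 4.1e-05/0.4248 = 9.65e-05; Haaland: 1/√f = -1.8 log₁₀[8.17e-06 + 0.000192] = 6.656, so f = 0.02257.

f ≈ 0.02257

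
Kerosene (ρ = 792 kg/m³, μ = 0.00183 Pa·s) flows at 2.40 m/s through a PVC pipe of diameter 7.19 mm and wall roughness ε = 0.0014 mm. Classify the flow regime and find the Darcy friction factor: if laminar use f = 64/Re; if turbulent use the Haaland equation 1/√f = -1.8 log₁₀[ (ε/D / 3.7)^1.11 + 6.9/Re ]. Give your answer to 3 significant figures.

f ≈ 0.0337

Re = ρVD/μ = 792·2.4·0.00719/0.00183 = 7468.
Re > 4000 → turbulent. ε/D = 1.4e-06/0.00719 = 0.000195; Haaland: 1/√f = -1.8 log₁₀[1.78e-05 + 0.000924] = 5.447, so f = 0.03371.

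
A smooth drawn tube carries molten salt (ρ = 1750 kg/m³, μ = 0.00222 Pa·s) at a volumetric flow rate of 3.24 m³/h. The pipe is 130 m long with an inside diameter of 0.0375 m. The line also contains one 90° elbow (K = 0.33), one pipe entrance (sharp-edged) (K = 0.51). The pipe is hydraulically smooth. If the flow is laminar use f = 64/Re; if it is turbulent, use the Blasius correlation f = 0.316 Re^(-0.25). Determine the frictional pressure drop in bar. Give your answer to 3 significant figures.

ΔP ≈ 0.516 bar

Q = 3.24 m³/h = 3.24/3600 = 0.0009 m³/s.
Cross-sectional area A = πD²/4 = π(0.0375)²/4 = 0.001104 m²; mean velocity V = Q/A = 0.0009/0.001104 = 0.8149 m/s.
Reynolds number Re = ρVD/μ = 1750 · 0.8149 · 0.0375 / 0.00222 = 2.409e+04.
Re > 4000 → turbulent. Smooth-pipe (Blasius): f = 0.316 Re^(-0.25) = 0.316/(2.409e+04)^0.25 = 0.02537.
Total minor-loss coefficient ΣK = 1·0.33 + 1·0.51 = 0.84.
ΔP = [f·L/D + ΣK]·(ρV²/2) = [0.02537·130/0.0375 + 0.84]·(1750·0.8149²/2) = [87.93 + 0.84]·581 = 5.158e+04 Pa.
ΔP = 5.158e+04 Pa = 0.516 bar.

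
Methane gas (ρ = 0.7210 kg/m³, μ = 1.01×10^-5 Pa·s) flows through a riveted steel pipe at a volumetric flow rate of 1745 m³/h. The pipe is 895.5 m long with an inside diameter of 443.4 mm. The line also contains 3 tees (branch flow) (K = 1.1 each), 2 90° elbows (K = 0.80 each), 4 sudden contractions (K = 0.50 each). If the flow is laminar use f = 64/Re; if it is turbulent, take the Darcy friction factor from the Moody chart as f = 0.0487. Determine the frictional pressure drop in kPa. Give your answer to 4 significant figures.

Q = 1745 m³/h = 1745/3600 = 0.4847 m³/s.
Cross-sectional area A = πD²/4 = π(0.4434)²/4 = 0.1544 m²; mean velocity V = Q/A = 0.4847/0.1544 = 3.139 m/s.
Reynolds number Re = ρVD/μ = 0.721 · 3.139 · 0.4434 / 1.01e-05 = 9.936e+04.
Re > 4000 → turbulent; use the Moody-chart value f = 0.0487.
Total minor-loss coefficient ΣK = 3·1.1 + 2·0.8 + 4·0.5 = 6.9.
ΔP = [f·L/D + ΣK]·(ρV²/2) = [0.0487·895.5/0.4434 + 6.9]·(0.721·3.139²/2) = [98.36 + 6.9]·3.552 = 373.9 Pa.
ΔP = 373.9 Pa = 0.3739 kPa.

ΔP ≈ 0.3739 kPa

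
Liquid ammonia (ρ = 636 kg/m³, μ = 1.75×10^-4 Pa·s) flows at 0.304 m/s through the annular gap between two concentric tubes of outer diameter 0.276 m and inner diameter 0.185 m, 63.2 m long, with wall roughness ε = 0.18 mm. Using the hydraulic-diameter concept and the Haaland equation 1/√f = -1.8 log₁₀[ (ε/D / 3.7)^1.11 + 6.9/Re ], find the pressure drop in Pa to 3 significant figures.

ΔP ≈ 508 Pa

Hydraulic diameter D_h = 4A/P = D_o - D_i = 0.276 - 0.185 = 0.091 m.
Re = ρVD_h/μ = 636·0.304·0.091/0.000175 = 1.005e+05.
ε/D_h = 0.00018/0.091 = 0.00198; Haaland gives 1/√f = -1.8 log₁₀[0.000233+6.86e-05] = 6.336, so f = 0.02491.
ΔP = f(L/D_h)(ρV²/2) = 0.02491·63.2/0.091·29.39 = 508.4 Pa.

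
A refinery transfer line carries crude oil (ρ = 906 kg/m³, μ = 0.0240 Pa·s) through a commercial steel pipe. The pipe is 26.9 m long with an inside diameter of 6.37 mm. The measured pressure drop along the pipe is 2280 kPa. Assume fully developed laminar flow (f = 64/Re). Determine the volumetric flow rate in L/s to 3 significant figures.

Q ≈ 0.143 L/s

For laminar flow, f = 64/Re with Re = ρVD/μ, so Darcy-Weisbach reduces to ΔP = 32μLV/D². Solving for V: V = ΔP·D²/(32μL) = 2.28e+06·(0.00637)²/(32·0.024·26.9) = 4.478 m/s.
Check: Re = ρVD/μ = 906·4.478·0.00637/0.024 = 1077 < 2300, so the laminar assumption holds.
Q = V·A = 4.478·(π/4·0.00637²) = 0.0001427 m³/s = 0.143 L/s.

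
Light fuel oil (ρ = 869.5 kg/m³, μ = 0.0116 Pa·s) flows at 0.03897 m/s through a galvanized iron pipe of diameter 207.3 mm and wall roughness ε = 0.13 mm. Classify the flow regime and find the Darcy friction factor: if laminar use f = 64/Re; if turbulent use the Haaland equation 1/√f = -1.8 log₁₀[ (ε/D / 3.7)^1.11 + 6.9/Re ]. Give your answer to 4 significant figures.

Re = ρVD/μ = 869.5·0.03897·0.2073/0.0116 = 605.5.
Re < 2300 → laminar, so f = 64/Re = 0.1057 (roughness is irrelevant in laminar flow).

f ≈ 0.1057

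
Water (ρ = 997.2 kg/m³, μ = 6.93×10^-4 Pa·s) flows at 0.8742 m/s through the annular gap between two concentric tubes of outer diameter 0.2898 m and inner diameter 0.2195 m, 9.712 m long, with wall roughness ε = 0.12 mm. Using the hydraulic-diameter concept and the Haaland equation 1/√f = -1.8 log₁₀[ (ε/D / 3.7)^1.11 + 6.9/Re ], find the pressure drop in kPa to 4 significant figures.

Hydraulic diameter D_h = 4A/P = D_o - D_i = 0.2898 - 0.2195 = 0.0703 m.
Re = ρVD_h/μ = 997.2·0.8742·0.0703/0.000693 = 8.843e+04.
ε/D_h = 0.00012/0.0703 = 0.00171; Haaland gives 1/√f = -1.8 log₁₀[0.000198+7.8e-05] = 6.406, so f = 0.02437.
ΔP = f(L/D_h)(ρV²/2) = 0.02437·9.712/0.0703·381 = 1283 Pa.
ΔP = 1.283 kPa.

ΔP ≈ 1.283 kPa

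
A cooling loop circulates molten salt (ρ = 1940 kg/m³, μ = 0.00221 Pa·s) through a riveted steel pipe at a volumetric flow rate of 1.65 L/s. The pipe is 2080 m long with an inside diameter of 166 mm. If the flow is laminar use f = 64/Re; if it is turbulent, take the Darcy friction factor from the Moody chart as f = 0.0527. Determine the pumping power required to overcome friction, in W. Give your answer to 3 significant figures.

P ≈ 6.14 W

Q = 1.65 L/s = 1.65/1000 = 0.00165 m³/s.
Cross-sectional area A = πD²/4 = π(0.166)²/4 = 0.02164 m²; mean velocity V = Q/A = 0.00165/0.02164 = 0.07624 m/s.
Reynolds number Re = ρVD/μ = 1940 · 0.07624 · 0.166 / 0.00221 = 1.111e+04.
Re > 4000 → turbulent; use the Moody-chart value f = 0.0527.
Darcy-Weisbach: ΔP = f(L/D)(ρV²/2) = 0.0527·(2080/0.166)·(1940·0.07624²/2) = 0.0527·1.253e+04·5.638 = 3723 Pa.
Pumping power P = QΔP = 0.00165·3723 = 6.143 W = 6.14 W.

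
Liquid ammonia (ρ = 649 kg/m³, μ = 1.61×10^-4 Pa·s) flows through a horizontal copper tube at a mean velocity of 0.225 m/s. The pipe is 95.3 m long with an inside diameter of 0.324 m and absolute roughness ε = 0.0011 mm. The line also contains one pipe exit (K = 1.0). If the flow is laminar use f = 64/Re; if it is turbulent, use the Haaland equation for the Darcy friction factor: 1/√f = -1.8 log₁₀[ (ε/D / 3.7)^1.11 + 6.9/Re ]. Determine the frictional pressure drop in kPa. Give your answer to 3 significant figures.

ΔP ≈ 0.0861 kPa

Reynolds number Re = ρVD/μ = 649 · 0.225 · 0.324 / 0.000161 = 2.939e+05.
Re > 4000 → turbulent. Relative roughness ε/D = 1.1e-06/0.324 = 3.4e-06. Haaland: 1/√f = -1.8 log₁₀[(3.4e-06/3.7)^1.11 + 6.9/2.939e+05] = -1.8 log₁₀[1.99e-07 + 2.35e-05] = 8.326, so f = 0.01442.
Total minor-loss coefficient ΣK = 1·1 = 1.
ΔP = [f·L/D + ΣK]·(ρV²/2) = [0.01442·95.3/0.324 + 1]·(649·0.225²/2) = [4.243 + 1]·16.43 = 86.13 Pa.
ΔP = 86.13 Pa = 0.0861 kPa.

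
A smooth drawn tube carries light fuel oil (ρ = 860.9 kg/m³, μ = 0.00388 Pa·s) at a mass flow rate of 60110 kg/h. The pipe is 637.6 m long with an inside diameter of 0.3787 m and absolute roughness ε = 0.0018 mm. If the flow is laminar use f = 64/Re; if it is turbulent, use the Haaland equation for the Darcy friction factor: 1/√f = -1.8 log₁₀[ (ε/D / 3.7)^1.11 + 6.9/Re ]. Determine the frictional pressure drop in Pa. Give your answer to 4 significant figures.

ṁ = 60110 kg/h = 60110/3600 = 16.7 kg/s.
A = πD²/4 = π(0.3787)²/4 = 0.1126 m²; mean velocity V = ṁ/(ρA) = 16.7/(860.9 · 0.1126) = 0.1722 m/s.
Reynolds number Re = ρVD/μ = 860.9 · 0.1722 · 0.3787 / 0.00388 = 1.447e+04.
Re > 4000 → turbulent. Relative roughness ε/D = 1.8e-06/0.3787 = 4.75e-06. Haaland: 1/√f = -1.8 log₁₀[(4.75e-06/3.7)^1.11 + 6.9/1.447e+04] = -1.8 log₁₀[2.89e-07 + 0.000477] = 5.978, so f = 0.02798.
Darcy-Weisbach: ΔP = f(L/D)(ρV²/2) = 0.02798·(637.6/0.3787)·(860.9·0.1722²/2) = 0.02798·1684·12.76 = 601.2 Pa.

ΔP ≈ 601.2 Pa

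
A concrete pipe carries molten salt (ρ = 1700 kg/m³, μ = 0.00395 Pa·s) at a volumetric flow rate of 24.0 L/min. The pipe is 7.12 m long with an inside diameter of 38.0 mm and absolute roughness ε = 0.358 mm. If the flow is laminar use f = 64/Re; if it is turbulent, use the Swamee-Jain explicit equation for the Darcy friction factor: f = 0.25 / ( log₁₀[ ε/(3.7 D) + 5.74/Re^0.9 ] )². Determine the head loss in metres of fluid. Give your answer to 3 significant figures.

h_f ≈ 0.0557 m

Q = 24.0 L/min = 24.0/60000 = 0.0004 m³/s.
Cross-sectional area A = πD²/4 = π(0.038)²/4 = 0.001134 m²; mean velocity V = Q/A = 0.0004/0.001134 = 0.3527 m/s.
Reynolds number Re = ρVD/μ = 1700 · 0.3527 · 0.038 / 0.00395 = 5768.
Re > 4000 → turbulent. Relative roughness ε/D = 0.000358/0.038 = 0.00942. Swamee-Jain: f = 0.25/(log₁₀[0.00942/3.7 + 5.74/5768^0.9])² = 0.25/(log₁₀[0.00255 + 0.00237])² = 0.25/(-2.309)² = 0.0469.
Darcy-Weisbach: ΔP = f(L/D)(ρV²/2) = 0.0469·(7.12/0.038)·(1700·0.3527²/2) = 0.0469·187.4·105.7 = 929.2 Pa.
Head loss h_f = ΔP/(ρg) = 929.2/(1700·9.81) = 0.0557 m.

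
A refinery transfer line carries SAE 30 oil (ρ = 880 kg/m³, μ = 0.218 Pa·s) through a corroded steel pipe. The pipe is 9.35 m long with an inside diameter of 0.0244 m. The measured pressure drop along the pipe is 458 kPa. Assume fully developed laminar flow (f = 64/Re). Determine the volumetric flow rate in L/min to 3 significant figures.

Q ≈ 117 L/min

For laminar flow, f = 64/Re with Re = ρVD/μ, so Darcy-Weisbach reduces to ΔP = 32μLV/D². Solving for V: V = ΔP·D²/(32μL) = 4.58e+05·(0.0244)²/(32·0.218·9.35) = 4.18 m/s.
Check: Re = ρVD/μ = 880·4.18·0.0244/0.218 = 411.8 < 2300, so the laminar assumption holds.
Q = V·A = 4.18·(π/4·0.0244²) = 0.001955 m³/s = 117 L/min.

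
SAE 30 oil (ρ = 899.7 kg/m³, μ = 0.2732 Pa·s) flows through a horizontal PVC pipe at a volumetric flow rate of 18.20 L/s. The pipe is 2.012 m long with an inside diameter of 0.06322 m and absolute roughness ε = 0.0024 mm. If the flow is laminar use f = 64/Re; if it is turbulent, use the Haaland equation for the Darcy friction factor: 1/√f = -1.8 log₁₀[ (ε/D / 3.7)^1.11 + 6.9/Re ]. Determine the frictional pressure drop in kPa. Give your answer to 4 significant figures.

Q = 18.20 L/s = 18.20/1000 = 0.0182 m³/s.
Cross-sectional area A = πD²/4 = π(0.06322)²/4 = 0.003139 m²; mean velocity V = Q/A = 0.0182/0.003139 = 5.798 m/s.
Reynolds number Re = ρVD/μ = 899.7 · 5.798 · 0.06322 / 0.273 = 1207.
Re < 2300 → laminar flow, so f = 64/Re = 64/1207 = 0.05302 (the turbulent correlation is not needed).
Darcy-Weisbach: ΔP = f(L/D)(ρV²/2) = 0.05302·(2.012/0.06322)·(899.7·5.798²/2) = 0.05302·31.83·1.512e+04 = 2.552e+04 Pa.
ΔP = 2.552e+04 Pa = 25.52 kPa.

ΔP ≈ 25.52 kPa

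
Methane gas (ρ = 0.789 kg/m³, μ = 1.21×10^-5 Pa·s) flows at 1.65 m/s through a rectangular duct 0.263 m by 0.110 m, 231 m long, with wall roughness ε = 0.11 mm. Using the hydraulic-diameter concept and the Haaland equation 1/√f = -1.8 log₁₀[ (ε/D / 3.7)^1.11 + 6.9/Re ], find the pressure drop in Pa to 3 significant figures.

Hydraulic diameter D_h = 4A/P = 4·(0.263·0.11)/(2·(0.263+0.11)) = 0.1157/0.746 = 0.1551 m.
Re = ρVD_h/μ = 0.789·1.65·0.1551/1.21e-05 = 1.669e+04.
ε/D_h = 0.00011/0.1551 = 0.000709; Haaland gives 1/√f = -1.8 log₁₀[7.47e-05+0.000413] = 5.961, so f = 0.02815.
ΔP = f(L/D_h)(ρV²/2) = 0.02815·231/0.1551·1.074 = 45.02 Pa.

ΔP ≈ 45.0 Pa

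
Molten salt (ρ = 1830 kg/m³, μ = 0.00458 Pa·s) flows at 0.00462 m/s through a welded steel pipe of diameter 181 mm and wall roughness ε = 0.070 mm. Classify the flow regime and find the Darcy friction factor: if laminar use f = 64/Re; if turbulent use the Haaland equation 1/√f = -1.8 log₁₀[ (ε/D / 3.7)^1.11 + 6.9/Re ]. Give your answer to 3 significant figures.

Re = ρVD/μ = 1830·0.00462·0.181/0.00458 = 334.1.
Re < 2300 → laminar, so f = 64/Re = 0.1915 (roughness is irrelevant in laminar flow).

f ≈ 0.192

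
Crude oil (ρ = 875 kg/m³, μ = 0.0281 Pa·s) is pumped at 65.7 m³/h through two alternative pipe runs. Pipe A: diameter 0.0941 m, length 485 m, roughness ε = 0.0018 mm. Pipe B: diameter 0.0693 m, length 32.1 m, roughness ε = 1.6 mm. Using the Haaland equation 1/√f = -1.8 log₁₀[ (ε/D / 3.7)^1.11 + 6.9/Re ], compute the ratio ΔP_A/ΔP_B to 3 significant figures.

Pipe A: V = Q/A = 0.01825/0.006955 = 2.624 m/s; Re = 7689; ε/D = 1.91e-05; Haaland → f = 0.03326; ΔP_A = f(L/D)(ρV²/2) = 5.164e+05 Pa.
Pipe B: V = Q/A = 0.01825/0.003772 = 4.838 m/s; Re = 1.044e+04; ε/D = 0.0231; Haaland → f = 0.05478; ΔP_B = f(L/D)(ρV²/2) = 2.599e+05 Pa.
ΔP_A/ΔP_B = 5.164e+05/2.599e+05 = 1.99.

ΔP_A/ΔP_B ≈ 1.99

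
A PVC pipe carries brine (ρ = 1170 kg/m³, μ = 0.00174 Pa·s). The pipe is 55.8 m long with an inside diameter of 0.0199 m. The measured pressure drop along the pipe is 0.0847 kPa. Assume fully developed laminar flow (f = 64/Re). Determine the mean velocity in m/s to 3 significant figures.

For laminar flow, f = 64/Re with Re = ρVD/μ, so Darcy-Weisbach reduces to ΔP = 32μLV/D². Solving for V: V = ΔP·D²/(32μL) = 84.7·(0.0199)²/(32·0.00174·55.8) = 0.0108 m/s.
Check: Re = ρVD/μ = 1170·0.0108·0.0199/0.00174 = 144.5 < 2300, so the laminar assumption holds.

V ≈ 0.0108 m/s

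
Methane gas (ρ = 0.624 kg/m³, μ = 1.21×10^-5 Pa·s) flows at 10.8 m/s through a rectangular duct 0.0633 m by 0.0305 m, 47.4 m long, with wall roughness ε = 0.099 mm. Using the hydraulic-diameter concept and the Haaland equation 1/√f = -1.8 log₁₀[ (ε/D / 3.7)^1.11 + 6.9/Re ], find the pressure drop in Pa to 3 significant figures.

ΔP ≈ 1240 Pa

Hydraulic diameter D_h = 4A/P = 4·(0.0633·0.0305)/(2·(0.0633+0.0305)) = 0.007723/0.1876 = 0.04117 m.
Re = ρVD_h/μ = 0.624·10.8·0.04117/1.21e-05 = 2.293e+04.
ε/D_h = 9.9e-05/0.04117 = 0.0024; Haaland gives 1/√f = -1.8 log₁₀[0.00029+0.000301] = 5.811, so f = 0.02961.
ΔP = f(L/D_h)(ρV²/2) = 0.02961·47.4/0.04117·36.39 = 1241 Pa.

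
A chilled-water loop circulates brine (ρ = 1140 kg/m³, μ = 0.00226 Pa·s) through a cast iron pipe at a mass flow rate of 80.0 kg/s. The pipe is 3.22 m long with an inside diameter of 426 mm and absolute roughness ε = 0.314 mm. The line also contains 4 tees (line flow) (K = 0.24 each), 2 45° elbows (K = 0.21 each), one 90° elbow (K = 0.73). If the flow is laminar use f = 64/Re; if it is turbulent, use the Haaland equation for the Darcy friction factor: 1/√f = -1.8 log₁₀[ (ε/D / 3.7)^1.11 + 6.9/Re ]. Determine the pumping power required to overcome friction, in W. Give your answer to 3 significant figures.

A = πD²/4 = π(0.426)²/4 = 0.1425 m²; mean velocity V = ṁ/(ρA) = 80/(1140 · 0.1425) = 0.4924 m/s.
Reynolds number Re = ρVD/μ = 1140 · 0.4924 · 0.426 / 0.00226 = 1.058e+05.
Re > 4000 → turbulent. Relative roughness ε/D = 0.000314/0.426 = 0.000737. Haaland: 1/√f = -1.8 log₁₀[(0.000737/3.7)^1.11 + 6.9/1.058e+05] = -1.8 log₁₀[7.8e-05 + 6.52e-05] = 6.919, so f = 0.02089.
Total minor-loss coefficient ΣK = 4·0.24 + 2·0.21 + 1·0.73 = 2.11.
ΔP = [f·L/D + ΣK]·(ρV²/2) = [0.02089·3.22/0.426 + 2.11]·(1140·0.4924²/2) = [0.1579 + 2.11]·138.2 = 313.4 Pa.
Q = ṁ/ρ = 80/1140 = 0.07018 m³/s.
Pumping power P = QΔP = 0.07018·313.4 = 21.99 W = 22.0 W.

P ≈ 22.0 W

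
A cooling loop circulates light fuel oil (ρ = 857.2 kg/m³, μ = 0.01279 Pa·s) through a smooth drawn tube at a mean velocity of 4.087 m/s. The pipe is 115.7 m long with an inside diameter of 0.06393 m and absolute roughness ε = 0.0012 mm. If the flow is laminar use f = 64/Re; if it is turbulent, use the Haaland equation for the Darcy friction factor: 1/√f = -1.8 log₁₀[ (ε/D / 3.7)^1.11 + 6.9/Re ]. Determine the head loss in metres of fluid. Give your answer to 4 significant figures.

h_f ≈ 41.06 m

Reynolds number Re = ρVD/μ = 857.2 · 4.087 · 0.06393 / 0.0128 = 1.751e+04.
Re > 4000 → turbulent. Relative roughness ε/D = 1.2e-06/0.06393 = 1.88e-05. Haaland: 1/√f = -1.8 log₁₀[(1.88e-05/3.7)^1.11 + 6.9/1.751e+04] = -1.8 log₁₀[1.33e-06 + 0.000394] = 6.125, so f = 0.02665.
Darcy-Weisbach: ΔP = f(L/D)(ρV²/2) = 0.02665·(115.7/0.06393)·(857.2·4.087²/2) = 0.02665·1810·7159 = 3.453e+05 Pa.
Head loss h_f = ΔP/(ρg) = 3.453e+05/(857.2·9.81) = 41.06 m.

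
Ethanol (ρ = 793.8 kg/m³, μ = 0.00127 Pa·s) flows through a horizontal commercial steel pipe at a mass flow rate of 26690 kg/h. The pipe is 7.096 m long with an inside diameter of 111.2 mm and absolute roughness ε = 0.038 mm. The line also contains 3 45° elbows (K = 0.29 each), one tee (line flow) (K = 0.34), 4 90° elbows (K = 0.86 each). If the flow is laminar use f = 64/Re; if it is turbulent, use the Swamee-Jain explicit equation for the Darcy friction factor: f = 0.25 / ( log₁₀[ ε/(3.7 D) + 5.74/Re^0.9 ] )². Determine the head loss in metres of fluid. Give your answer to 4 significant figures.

h_f ≈ 0.2823 m

ṁ = 26690 kg/h = 26690/3600 = 7.414 kg/s.
A = πD²/4 = π(0.1112)²/4 = 0.009712 m²; mean velocity V = ṁ/(ρA) = 7.414/(793.8 · 0.009712) = 0.9617 m/s.
Reynolds number Re = ρVD/μ = 793.8 · 0.9617 · 0.1112 / 0.00127 = 6.684e+04.
Re > 4000 → turbulent. Relative roughness ε/D = 3.8e-05/0.1112 = 0.000342. Swamee-Jain: f = 0.25/(log₁₀[0.000342/3.7 + 5.74/6.684e+04^0.9])² = 0.25/(log₁₀[9.24e-05 + 0.000261])² = 0.25/(-3.452)² = 0.02098.
Total minor-loss coefficient ΣK = 3·0.29 + 1·0.34 + 4·0.86 = 4.65.
ΔP = [f·L/D + ΣK]·(ρV²/2) = [0.02098·7.096/0.1112 + 4.65]·(793.8·0.9617²/2) = [1.339 + 4.65]·367.1 = 2198 Pa.
Head loss h_f = ΔP/(ρg) = 2198/(793.8·9.81) = 0.2823 m.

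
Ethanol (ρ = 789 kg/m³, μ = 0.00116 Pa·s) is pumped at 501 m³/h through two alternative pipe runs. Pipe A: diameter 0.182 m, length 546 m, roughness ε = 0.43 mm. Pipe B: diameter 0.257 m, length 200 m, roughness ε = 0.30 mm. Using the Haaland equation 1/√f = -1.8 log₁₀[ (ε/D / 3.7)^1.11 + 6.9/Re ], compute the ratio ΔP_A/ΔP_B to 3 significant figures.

ΔP_A/ΔP_B ≈ 18.1

Pipe A: V = Q/A = 0.1392/0.02602 = 5.349 m/s; Re = 6.622e+05; ε/D = 0.00236; Haaland → f = 0.02476; ΔP_A = f(L/D)(ρV²/2) = 8.386e+05 Pa.
Pipe B: V = Q/A = 0.1392/0.05187 = 2.683 m/s; Re = 4.69e+05; ε/D = 0.00117; Haaland → f = 0.02094; ΔP_B = f(L/D)(ρV²/2) = 4.626e+04 Pa.
ΔP_A/ΔP_B = 8.386e+05/4.626e+04 = 18.1.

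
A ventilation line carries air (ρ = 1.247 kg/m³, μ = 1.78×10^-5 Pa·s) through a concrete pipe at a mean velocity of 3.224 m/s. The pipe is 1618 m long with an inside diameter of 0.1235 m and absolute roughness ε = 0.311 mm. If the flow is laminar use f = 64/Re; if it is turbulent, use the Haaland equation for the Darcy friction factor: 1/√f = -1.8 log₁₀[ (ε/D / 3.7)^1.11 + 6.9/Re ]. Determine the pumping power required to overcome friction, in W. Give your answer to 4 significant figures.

Reynolds number Re = ρVD/μ = 1.247 · 3.224 · 0.1235 / 1.78e-05 = 2.789e+04.
Re > 4000 → turbulent. Relative roughness ε/D = 0.000311/0.1235 = 0.00252. Haaland: 1/√f = -1.8 log₁₀[(0.00252/3.7)^1.11 + 6.9/2.789e+04] = -1.8 log₁₀[0.000305 + 0.000247] = 5.864, so f = 0.02908.
Darcy-Weisbach: ΔP = f(L/D)(ρV²/2) = 0.02908·(1618/0.1235)·(1.247·3.224²/2) = 0.02908·1.31e+04·6.481 = 2469 Pa.
Q = V·A = 3.224·0.01198 = 0.03862 m³/s.
Pumping power P = QΔP = 0.03862·2469 = 95.368 W = 95.37 W.

P ≈ 95.37 W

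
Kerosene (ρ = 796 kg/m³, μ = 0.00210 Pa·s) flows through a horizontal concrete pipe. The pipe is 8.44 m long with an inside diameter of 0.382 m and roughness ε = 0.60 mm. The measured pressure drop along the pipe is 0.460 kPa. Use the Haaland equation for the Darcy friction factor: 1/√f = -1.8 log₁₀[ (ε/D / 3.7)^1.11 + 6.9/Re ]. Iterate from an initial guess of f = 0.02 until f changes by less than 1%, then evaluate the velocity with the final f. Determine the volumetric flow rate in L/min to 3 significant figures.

Q ≈ 10400 L/min

Rearranging Darcy-Weisbach: V = √(2·ΔP·D/(f·L·ρ)). With ε/D = 0.0006/0.382 = 0.00157, iterate starting from f = 0.02:
  f = 0.02 → V = √(2·460·0.382/(0.02·8.44·796)) = 1.617 m/s; Re = ρVD/μ = 2.342e+05; f → 0.02282
  f = 0.02282 → V = 1.514 m/s; Re = 2.192e+05; f → 0.02287
Converged (Δf/f < 1%). With the final f = 0.02287: V = √(2·460·0.382/(0.02287·8.44·796)) = 1.512 m/s.
Q = V·A = 1.512·(π/4·0.382²) = 0.1733 m³/s = 10400 L/min.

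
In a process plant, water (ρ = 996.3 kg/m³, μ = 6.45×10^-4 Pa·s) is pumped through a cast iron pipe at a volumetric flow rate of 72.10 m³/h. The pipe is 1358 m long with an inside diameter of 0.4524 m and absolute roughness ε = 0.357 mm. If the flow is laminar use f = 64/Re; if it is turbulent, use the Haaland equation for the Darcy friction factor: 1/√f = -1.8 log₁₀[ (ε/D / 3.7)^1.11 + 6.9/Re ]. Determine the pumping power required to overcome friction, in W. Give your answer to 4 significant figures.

Q = 72.10 m³/h = 72.10/3600 = 0.02003 m³/s.
Cross-sectional area A = πD²/4 = π(0.4524)²/4 = 0.1607 m²; mean velocity V = Q/A = 0.02003/0.1607 = 0.1246 m/s.
Reynolds number Re = ρVD/μ = 996.3 · 0.1246 · 0.4524 / 0.000645 = 8.707e+04.
Re > 4000 → turbulent. Relative roughness ε/D = 0.000357/0.4524 = 0.000789. Haaland: 1/√f = -1.8 log₁₀[(0.000789/3.7)^1.11 + 6.9/8.707e+04] = -1.8 log₁₀[8.42e-05 + 7.92e-05] = 6.816, so f = 0.02152.
Darcy-Weisbach: ΔP = f(L/D)(ρV²/2) = 0.02152·(1358/0.4524)·(996.3·0.1246²/2) = 0.02152·3002·7.733 = 499.6 Pa.
Pumping power P = QΔP = 0.02003·499.6 = 10.007 W = 10.01 W.

P ≈ 10.01 W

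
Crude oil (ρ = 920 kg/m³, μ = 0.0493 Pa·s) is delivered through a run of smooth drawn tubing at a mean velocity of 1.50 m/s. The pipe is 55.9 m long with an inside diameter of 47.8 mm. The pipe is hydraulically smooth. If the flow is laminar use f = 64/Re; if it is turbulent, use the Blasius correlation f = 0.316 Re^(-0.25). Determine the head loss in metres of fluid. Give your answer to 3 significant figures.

h_f ≈ 6.41 m

Reynolds number Re = ρVD/μ = 920 · 1.5 · 0.0478 / 0.0493 = 1338.
Re < 2300 → laminar flow, so f = 64/Re = 64/1338 = 0.04783 (the turbulent correlation is not needed).
Darcy-Weisbach: ΔP = f(L/D)(ρV²/2) = 0.04783·(55.9/0.0478)·(920·1.5²/2) = 0.04783·1169·1035 = 5.79e+04 Pa.
Head loss h_f = ΔP/(ρg) = 5.79e+04/(920·9.81) = 6.41 m.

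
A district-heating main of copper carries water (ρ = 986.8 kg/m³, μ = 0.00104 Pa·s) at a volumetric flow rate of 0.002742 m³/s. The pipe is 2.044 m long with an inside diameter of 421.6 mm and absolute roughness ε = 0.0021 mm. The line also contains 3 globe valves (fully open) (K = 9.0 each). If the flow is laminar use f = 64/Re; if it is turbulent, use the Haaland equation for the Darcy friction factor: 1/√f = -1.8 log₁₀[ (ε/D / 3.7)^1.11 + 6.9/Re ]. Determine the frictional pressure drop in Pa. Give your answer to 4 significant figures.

ΔP ≈ 5.170 Pa

Cross-sectional area A = πD²/4 = π(0.4216)²/4 = 0.1396 m²; mean velocity V = Q/A = 0.002742/0.1396 = 0.01964 m/s.
Reynolds number Re = ρVD/μ = 986.8 · 0.01964 · 0.4216 / 0.00104 = 7857.
Re > 4000 → turbulent. Relative roughness ε/D = 2.1e-06/0.4216 = 4.98e-06. Haaland: 1/√f = -1.8 log₁₀[(4.98e-06/3.7)^1.11 + 6.9/7857] = -1.8 log₁₀[3.04e-07 + 0.000878] = 5.501, so f = 0.03304.
Total minor-loss coefficient ΣK = 3·9 = 27.
ΔP = [f·L/D + ΣK]·(ρV²/2) = [0.03304·2.044/0.4216 + 27]·(986.8·0.01964²/2) = [0.1602 + 27]·0.1903 = 5.17 Pa.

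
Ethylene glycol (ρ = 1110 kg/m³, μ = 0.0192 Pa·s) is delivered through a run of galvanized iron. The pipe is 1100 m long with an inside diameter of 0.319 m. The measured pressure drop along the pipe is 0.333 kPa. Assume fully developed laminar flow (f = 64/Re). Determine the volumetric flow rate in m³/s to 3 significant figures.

Q ≈ 0.00401 m³/s

For laminar flow, f = 64/Re with Re = ρVD/μ, so Darcy-Weisbach reduces to ΔP = 32μLV/D². Solving for V: V = ΔP·D²/(32μL) = 333·(0.319)²/(32·0.0192·1100) = 0.05014 m/s.
Check: Re = ρVD/μ = 1110·0.05014·0.319/0.0192 = 924.7 < 2300, so the laminar assumption holds.
Q = V·A = 0.05014·(π/4·0.319²) = 0.004007 m³/s = 0.00401 m³/s.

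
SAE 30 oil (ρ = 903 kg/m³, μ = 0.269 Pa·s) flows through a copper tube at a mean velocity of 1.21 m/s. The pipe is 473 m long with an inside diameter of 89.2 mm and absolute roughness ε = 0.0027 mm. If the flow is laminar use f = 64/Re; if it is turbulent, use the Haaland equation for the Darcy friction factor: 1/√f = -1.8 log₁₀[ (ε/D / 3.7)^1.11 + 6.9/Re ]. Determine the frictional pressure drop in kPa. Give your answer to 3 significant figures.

ΔP ≈ 619 kPa

Reynolds number Re = ρVD/μ = 903 · 1.21 · 0.0892 / 0.269 = 362.3.
Re < 2300 → laminar flow, so f = 64/Re = 64/362.3 = 0.1766 (the turbulent correlation is not needed).
Darcy-Weisbach: ΔP = f(L/D)(ρV²/2) = 0.1766·(473/0.0892)·(903·1.21²/2) = 0.1766·5303·661 = 6.192e+05 Pa.
ΔP = 6.192e+05 Pa = 619 kPa.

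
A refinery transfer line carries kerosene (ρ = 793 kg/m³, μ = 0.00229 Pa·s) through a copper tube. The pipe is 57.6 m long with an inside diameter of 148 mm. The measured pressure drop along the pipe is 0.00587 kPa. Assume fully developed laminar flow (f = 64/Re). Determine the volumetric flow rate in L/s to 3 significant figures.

Q ≈ 0.524 L/s

For laminar flow, f = 64/Re with Re = ρVD/μ, so Darcy-Weisbach reduces to ΔP = 32μLV/D². Solving for V: V = ΔP·D²/(32μL) = 5.87·(0.148)²/(32·0.00229·57.6) = 0.03046 m/s.
Check: Re = ρVD/μ = 793·0.03046·0.148/0.00229 = 1561 < 2300, so the laminar assumption holds.
Q = V·A = 0.03046·(π/4·0.148²) = 0.000524 m³/s = 0.524 L/s.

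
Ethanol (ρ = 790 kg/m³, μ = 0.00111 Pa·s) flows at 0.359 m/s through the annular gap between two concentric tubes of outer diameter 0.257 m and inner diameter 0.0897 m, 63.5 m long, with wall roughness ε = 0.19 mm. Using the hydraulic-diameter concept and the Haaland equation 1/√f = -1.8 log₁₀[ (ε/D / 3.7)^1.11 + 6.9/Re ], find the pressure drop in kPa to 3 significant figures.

Hydraulic diameter D_h = 4A/P = D_o - D_i = 0.257 - 0.0897 = 0.1673 m.
Re = ρVD_h/μ = 790·0.359·0.1673/0.00111 = 4.275e+04.
ε/D_h = 0.00019/0.1673 = 0.00114; Haaland gives 1/√f = -1.8 log₁₀[0.000126+0.000161] = 6.374, so f = 0.02461.
ΔP = f(L/D_h)(ρV²/2) = 0.02461·63.5/0.1673·50.91 = 475.5 Pa.
ΔP = 0.476 kPa.

ΔP ≈ 0.476 kPa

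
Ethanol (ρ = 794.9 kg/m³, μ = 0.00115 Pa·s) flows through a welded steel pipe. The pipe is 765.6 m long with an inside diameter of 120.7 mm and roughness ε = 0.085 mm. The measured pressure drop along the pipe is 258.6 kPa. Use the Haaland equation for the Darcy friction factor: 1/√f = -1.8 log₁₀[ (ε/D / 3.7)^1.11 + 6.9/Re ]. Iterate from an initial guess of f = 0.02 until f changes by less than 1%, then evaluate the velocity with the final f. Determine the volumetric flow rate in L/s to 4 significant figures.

Q ≈ 26.10 L/s

Rearranging Darcy-Weisbach: V = √(2·ΔP·D/(f·L·ρ)). With ε/D = 8.5e-05/0.1207 = 0.000704, iterate starting from f = 0.02:
  f = 0.02 → V = √(2·2.586e+05·0.1207/(0.02·765.6·794.9)) = 2.265 m/s; Re = ρVD/μ = 1.889e+05; f → 0.01972
  f = 0.01972 → V = 2.281 m/s; Re = 1.903e+05; f → 0.01971
Converged (Δf/f < 1%). With the final f = 0.01971: V = √(2·2.586e+05·0.1207/(0.01971·765.6·794.9)) = 2.281 m/s.
Q = V·A = 2.281·(π/4·0.1207²) = 0.0261 m³/s = 26.10 L/s.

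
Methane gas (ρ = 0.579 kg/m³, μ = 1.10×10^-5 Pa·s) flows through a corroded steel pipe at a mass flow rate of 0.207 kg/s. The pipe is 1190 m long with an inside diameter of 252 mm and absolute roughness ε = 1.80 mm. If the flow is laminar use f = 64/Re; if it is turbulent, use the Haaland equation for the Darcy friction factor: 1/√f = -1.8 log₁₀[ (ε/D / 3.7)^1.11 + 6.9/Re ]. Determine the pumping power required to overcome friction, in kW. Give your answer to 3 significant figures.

A = πD²/4 = π(0.252)²/4 = 0.04988 m²; mean velocity V = ṁ/(ρA) = 0.207/(0.579 · 0.04988) = 7.168 m/s.
Reynolds number Re = ρVD/μ = 0.579 · 7.168 · 0.252 / 1.1e-05 = 9.508e+04.
Re > 4000 → turbulent. Relative roughness ε/D = 0.0018/0.252 = 0.00714. Haaland: 1/√f = -1.8 log₁₀[(0.00714/3.7)^1.11 + 6.9/9.508e+04] = -1.8 log₁₀[0.000971 + 7.26e-05] = 5.367, so f = 0.03472.
Darcy-Weisbach: ΔP = f(L/D)(ρV²/2) = 0.03472·(1190/0.252)·(0.579·7.168²/2) = 0.03472·4722·14.87 = 2439 Pa.
Q = ṁ/ρ = 0.207/0.579 = 0.3575 m³/s.
Pumping power P = QΔP = 0.3575·2439 = 871.9 W = 0.872 kW.

P ≈ 0.872 kW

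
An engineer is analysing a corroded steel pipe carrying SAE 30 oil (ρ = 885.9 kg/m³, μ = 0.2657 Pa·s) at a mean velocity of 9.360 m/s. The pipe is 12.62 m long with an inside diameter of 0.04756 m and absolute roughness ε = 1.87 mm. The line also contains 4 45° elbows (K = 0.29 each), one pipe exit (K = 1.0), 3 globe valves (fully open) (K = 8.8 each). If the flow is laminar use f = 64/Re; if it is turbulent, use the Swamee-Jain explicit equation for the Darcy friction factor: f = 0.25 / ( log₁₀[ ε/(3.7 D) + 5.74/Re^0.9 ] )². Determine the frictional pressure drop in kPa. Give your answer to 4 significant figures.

ΔP ≈ 1552 kPa

Reynolds number Re = ρVD/μ = 885.9 · 9.36 · 0.04756 / 0.266 = 1484.
Re < 2300 → laminar flow, so f = 64/Re = 64/1484 = 0.04312 (the turbulent correlation is not needed).
Total minor-loss coefficient ΣK = 4·0.29 + 1·1 + 3·8.8 = 28.6.
ΔP = [f·L/D + ΣK]·(ρV²/2) = [0.04312·12.62/0.04756 + 28.6]·(885.9·9.36²/2) = [11.44 + 28.6]·3.881e+04 = 1.552e+06 Pa.
ΔP = 1.552e+06 Pa = 1552 kPa.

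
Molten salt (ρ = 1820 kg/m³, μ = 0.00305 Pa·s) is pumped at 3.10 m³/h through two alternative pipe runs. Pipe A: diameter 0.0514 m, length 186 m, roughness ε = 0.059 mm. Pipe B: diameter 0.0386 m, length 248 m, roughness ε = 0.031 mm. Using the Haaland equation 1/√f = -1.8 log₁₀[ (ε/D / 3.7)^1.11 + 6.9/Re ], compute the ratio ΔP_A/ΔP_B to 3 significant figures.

Pipe A: V = Q/A = 0.0008611/0.002075 = 0.415 m/s; Re = 1.273e+04; ε/D = 0.00115; Haaland → f = 0.03063; ΔP_A = f(L/D)(ρV²/2) = 1.737e+04 Pa.
Pipe B: V = Q/A = 0.0008611/0.00117 = 0.7359 m/s; Re = 1.695e+04; ε/D = 0.000803; Haaland → f = 0.02822; ΔP_B = f(L/D)(ρV²/2) = 8.934e+04 Pa.
ΔP_A/ΔP_B = 1.737e+04/8.934e+04 = 0.194.

ΔP_A/ΔP_B ≈ 0.194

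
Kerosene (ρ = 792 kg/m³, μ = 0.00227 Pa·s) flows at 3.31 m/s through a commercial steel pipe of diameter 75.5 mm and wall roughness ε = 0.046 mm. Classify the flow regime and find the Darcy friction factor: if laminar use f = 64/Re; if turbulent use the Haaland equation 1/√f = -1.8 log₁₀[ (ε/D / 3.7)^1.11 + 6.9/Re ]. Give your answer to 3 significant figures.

Re = ρVD/μ = 792·3.31·0.0755/0.00227 = 8.719e+04.
Re > 4000 → turbulent. ε/D = 4.6e-05/0.0755 = 0.000609; Haaland: 1/√f = -1.8 log₁₀[6.32e-05 + 7.91e-05] = 6.924, so f = 0.02086.

f ≈ 0.0209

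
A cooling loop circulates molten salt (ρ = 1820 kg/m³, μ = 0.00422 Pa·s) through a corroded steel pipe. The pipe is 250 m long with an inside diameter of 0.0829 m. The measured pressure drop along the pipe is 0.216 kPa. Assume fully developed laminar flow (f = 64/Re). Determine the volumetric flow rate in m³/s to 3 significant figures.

Q ≈ 2.37×10^-4 m³/s

For laminar flow, f = 64/Re with Re = ρVD/μ, so Darcy-Weisbach reduces to ΔP = 32μLV/D². Solving for V: V = ΔP·D²/(32μL) = 216·(0.0829)²/(32·0.00422·250) = 0.04397 m/s.
Check: Re = ρVD/μ = 1820·0.04397·0.0829/0.00422 = 1572 < 2300, so the laminar assumption holds.
Q = V·A = 0.04397·(π/4·0.0829²) = 0.0002373 m³/s = 2.37×10^-4 m³/s.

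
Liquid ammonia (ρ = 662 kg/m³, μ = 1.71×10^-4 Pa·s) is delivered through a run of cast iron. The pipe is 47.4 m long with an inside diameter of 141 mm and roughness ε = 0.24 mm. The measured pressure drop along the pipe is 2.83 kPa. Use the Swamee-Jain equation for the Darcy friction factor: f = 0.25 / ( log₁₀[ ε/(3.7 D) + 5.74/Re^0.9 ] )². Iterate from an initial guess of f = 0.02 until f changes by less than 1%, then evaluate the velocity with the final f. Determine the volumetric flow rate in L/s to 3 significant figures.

Q ≈ 16.5 L/s

Rearranging Darcy-Weisbach: V = √(2·ΔP·D/(f·L·ρ)). With ε/D = 0.00024/0.141 = 0.0017, iterate starting from f = 0.02:
  f = 0.02 → V = √(2·2830·0.141/(0.02·47.4·662)) = 1.128 m/s; Re = ρVD/μ = 6.156e+05; f → 0.02289
  f = 0.02289 → V = 1.054 m/s; Re = 5.754e+05; f → 0.02291
Converged (Δf/f < 1%). With the final f = 0.02291: V = √(2·2830·0.141/(0.02291·47.4·662)) = 1.054 m/s.
Q = V·A = 1.054·(π/4·0.141²) = 0.01645 m³/s = 16.5 L/s.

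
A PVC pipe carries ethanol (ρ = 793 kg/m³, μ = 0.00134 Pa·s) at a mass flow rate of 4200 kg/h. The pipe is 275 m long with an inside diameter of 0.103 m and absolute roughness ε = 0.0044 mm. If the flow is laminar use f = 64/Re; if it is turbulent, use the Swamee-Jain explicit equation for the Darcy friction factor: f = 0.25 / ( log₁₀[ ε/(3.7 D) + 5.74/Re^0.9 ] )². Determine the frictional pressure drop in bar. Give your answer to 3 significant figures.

ΔP ≈ 0.0100 bar

ṁ = 4200 kg/h = 4200/3600 = 1.167 kg/s.
A = πD²/4 = π(0.103)²/4 = 0.008332 m²; mean velocity V = ṁ/(ρA) = 1.167/(793 · 0.008332) = 0.1766 m/s.
Reynolds number Re = ρVD/μ = 793 · 0.1766 · 0.103 / 0.00134 = 1.076e+04.
Re > 4000 → turbulent. Relative roughness ε/D = 4.4e-06/0.103 = 4.27e-05. Swamee-Jain: f = 0.25/(log₁₀[4.27e-05/3.7 + 5.74/1.076e+04^0.9])² = 0.25/(log₁₀[1.15e-05 + 0.00135])² = 0.25/(-2.866)² = 0.03043.
Darcy-Weisbach: ΔP = f(L/D)(ρV²/2) = 0.03043·(275/0.103)·(793·0.1766²/2) = 0.03043·2670·12.36 = 1004 Pa.
ΔP = 1004 Pa = 0.0100 bar.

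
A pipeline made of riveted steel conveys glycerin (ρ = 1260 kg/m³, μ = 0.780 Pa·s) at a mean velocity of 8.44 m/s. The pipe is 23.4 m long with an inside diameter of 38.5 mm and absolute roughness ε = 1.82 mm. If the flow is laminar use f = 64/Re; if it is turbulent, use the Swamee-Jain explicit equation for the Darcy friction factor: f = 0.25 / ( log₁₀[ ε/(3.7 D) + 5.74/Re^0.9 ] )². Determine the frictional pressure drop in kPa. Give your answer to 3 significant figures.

ΔP ≈ 3330 kPa

Reynolds number Re = ρVD/μ = 1260 · 8.44 · 0.0385 / 0.78 = 524.9.
Re < 2300 → laminar flow, so f = 64/Re = 64/524.9 = 0.1219 (the turbulent correlation is not needed).
Darcy-Weisbach: ΔP = f(L/D)(ρV²/2) = 0.1219·(23.4/0.0385)·(1260·8.44²/2) = 0.1219·607.8·4.488e+04 = 3.326e+06 Pa.
ΔP = 3.326e+06 Pa = 3330 kPa.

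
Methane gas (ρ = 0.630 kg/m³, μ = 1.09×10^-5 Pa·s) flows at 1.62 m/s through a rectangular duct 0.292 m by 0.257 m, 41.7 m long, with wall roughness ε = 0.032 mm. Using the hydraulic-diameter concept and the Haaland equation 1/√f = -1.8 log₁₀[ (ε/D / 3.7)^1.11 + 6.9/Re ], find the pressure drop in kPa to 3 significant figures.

Hydraulic diameter D_h = 4A/P = 4·(0.292·0.257)/(2·(0.292+0.257)) = 0.3002/1.098 = 0.2734 m.
Re = ρVD_h/μ = 0.63·1.62·0.2734/1.09e-05 = 2.56e+04.
ε/D_h = 3.2e-05/0.2734 = 0.000117; Haaland gives 1/√f = -1.8 log₁₀[1.01e-05+0.00027] = 6.396, so f = 0.02444.
ΔP = f(L/D_h)(ρV²/2) = 0.02444·41.7/0.2734·0.8267 = 3.082 Pa.
ΔP = 0.00308 kPa.

ΔP ≈ 0.00308 kPa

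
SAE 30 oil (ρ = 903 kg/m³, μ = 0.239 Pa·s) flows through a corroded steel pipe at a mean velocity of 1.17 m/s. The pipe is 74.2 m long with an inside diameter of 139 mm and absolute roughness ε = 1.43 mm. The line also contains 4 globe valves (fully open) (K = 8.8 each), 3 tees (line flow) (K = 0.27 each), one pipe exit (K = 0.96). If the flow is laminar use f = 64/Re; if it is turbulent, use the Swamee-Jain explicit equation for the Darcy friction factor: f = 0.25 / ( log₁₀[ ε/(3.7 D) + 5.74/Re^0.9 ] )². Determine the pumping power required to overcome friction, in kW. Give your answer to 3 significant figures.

Reynolds number Re = ρVD/μ = 903 · 1.17 · 0.139 / 0.239 = 614.5.
Re < 2300 → laminar flow, so f = 64/Re = 64/614.5 = 0.1042 (the turbulent correlation is not needed).
Total minor-loss coefficient ΣK = 4·8.8 + 3·0.27 + 1·0.96 = 37.
ΔP = [f·L/D + ΣK]·(ρV²/2) = [0.1042·74.2/0.139 + 37]·(903·1.17²/2) = [55.6 + 37]·618.1 = 5.721e+04 Pa.
Q = V·A = 1.17·0.01517 = 0.01775 m³/s.
Pumping power P = QΔP = 0.01775·5.721e+04 = 1016 W = 1.02 kW.

P ≈ 1.02 kW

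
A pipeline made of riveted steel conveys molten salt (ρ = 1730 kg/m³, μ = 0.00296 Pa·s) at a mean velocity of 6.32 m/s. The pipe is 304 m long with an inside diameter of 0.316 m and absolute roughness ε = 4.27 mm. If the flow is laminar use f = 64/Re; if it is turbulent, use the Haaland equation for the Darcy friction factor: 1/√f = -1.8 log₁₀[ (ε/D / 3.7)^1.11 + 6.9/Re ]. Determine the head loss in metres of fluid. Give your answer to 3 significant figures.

Reynolds number Re = ρVD/μ = 1730 · 6.32 · 0.316 / 0.00296 = 1.167e+06.
Re > 4000 → turbulent. Relative roughness ε/D = 0.00427/0.316 = 0.0135. Haaland: 1/√f = -1.8 log₁₀[(0.0135/3.7)^1.11 + 6.9/1.167e+06] = -1.8 log₁₀[0.00197 + 5.91e-06] = 4.868, so f = 0.0422.
Darcy-Weisbach: ΔP = f(L/D)(ρV²/2) = 0.0422·(304/0.316)·(1730·6.32²/2) = 0.0422·962·3.455e+04 = 1.403e+06 Pa.
Head loss h_f = ΔP/(ρg) = 1.403e+06/(1730·9.81) = 82.7 m.

h_f ≈ 82.7 m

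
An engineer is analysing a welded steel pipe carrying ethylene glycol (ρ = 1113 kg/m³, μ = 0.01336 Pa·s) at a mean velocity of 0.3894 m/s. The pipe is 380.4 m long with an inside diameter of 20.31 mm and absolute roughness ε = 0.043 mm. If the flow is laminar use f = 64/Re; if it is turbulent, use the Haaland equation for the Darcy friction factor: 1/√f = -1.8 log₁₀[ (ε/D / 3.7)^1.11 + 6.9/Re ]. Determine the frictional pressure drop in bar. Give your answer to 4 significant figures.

Reynolds number Re = ρVD/μ = 1113 · 0.3894 · 0.02031 / 0.0134 = 658.9.
Re < 2300 → laminar flow, so f = 64/Re = 64/658.9 = 0.09714 (the turbulent correlation is not needed).
Darcy-Weisbach: ΔP = f(L/D)(ρV²/2) = 0.09714·(380.4/0.02031)·(1113·0.3894²/2) = 0.09714·1.873e+04·84.38 = 1.535e+05 Pa.
ΔP = 1.535e+05 Pa = 1.535 bar.

ΔP ≈ 1.535 bar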